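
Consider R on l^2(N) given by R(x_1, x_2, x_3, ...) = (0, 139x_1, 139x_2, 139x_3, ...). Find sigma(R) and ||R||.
sigma(R) = closed disk {z in C : |z| ≤ 139}; ||R|| = 139

Note R = 139·U where U is the unit right shift (U x)_k = x_{k-1} (with x_0 := 0); so ||R|| = 139||U|| and sigma(R) = 139·sigma(U). ||R x||^2 = sum_{k≥1} |139x_k|^2 = 19321||x||^2, so ||R|| = 139 and sigma(R) ⊂ {|z| ≤ 139}. For any |lambda| < 139, the equation (R - lambda I) x = 0 forces x_1 = 0, then 139x_k = lambda x_{k+1} ⇒ x = 0, so R has no eigenvalues. But (R - lambda I) is not surjective for |lambda| < 139: solving (R - lambda I) x = e_1 would require x_n proportional to (lambda/139)^(-n), which is not in l^2. So every |lambda| < 139 lies in the residual spectrum. The boundary |lambda| = 139 is in the approximate point spectrum (the spectrum is closed). Hence sigma(R) is the closed disk of radius 139.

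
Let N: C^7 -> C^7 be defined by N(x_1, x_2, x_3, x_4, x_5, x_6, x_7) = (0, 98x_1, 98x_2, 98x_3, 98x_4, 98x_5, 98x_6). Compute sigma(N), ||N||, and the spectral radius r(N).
sigma(N) = {0}; ||N|| = 98; r(N) = 0. (N is nilpotent with N^7 = 0.)

On C^7, N is a strictly lower-triangular matrix with 98 on the subdiagonal and zeros elsewhere, so its characteristic polynomial is lambda^7 and every eigenvalue is 0: sigma(N) = {0}. For the operator norm, N e_i = 98e_{i+1} for i = 1, ..., 6 and N e_7 = 0, so the singular values of N are 98 (with multiplicity 6) and 0; hence ||N|| = 98. The spectral radius r(N) = max|lambda| = 0. Note ||N|| > r(N) — characteristic of non-normal nilpotent operators. Indeed N^7 = 0.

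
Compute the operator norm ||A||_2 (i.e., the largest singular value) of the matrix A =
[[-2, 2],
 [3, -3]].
||A||_2 = sqrt(26) ≈ 5.099 (= sqrt(largest eigenvalue of A^T A))

||A||_2 = sigma_max(A) = sqrt(lambda_max(A^T A)). Form the symmetric matrix M = A^T A =
[[13, -13],
 [-13, 13]].
Its characteristic polynomial (trace, determinant of M give the coefficients) is
  p(λ) = det(λ I - M) = λ^2 - 26λ.
For λ^2 - 26λ the discriminant is 676. It is a perfect square (26^2), so the roots are rational: λ = (26 ± 26)/2 = 26, 0.
So the eigenvalues of A^T A are ≈ 0, 26 (all ≥ 0, as they must be for A^T A). The largest is λ_max = 26, hence ||A||_2 = sqrt(λ_max) = sqrt(26) ≈ 5.099.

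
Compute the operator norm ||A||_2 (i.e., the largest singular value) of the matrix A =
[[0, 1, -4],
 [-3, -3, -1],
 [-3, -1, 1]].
||A||_2 = sqrt((29 + sqrt(641))/2) ≈ 5.2114 (= sqrt(largest eigenvalue of A^T A))

||A||_2 = sigma_max(A) = sqrt(lambda_max(A^T A)). Form the symmetric matrix M = A^T A =
[[18, 12, 0],
 [12, 11, -2],
 [0, -2, 18]].
Its characteristic polynomial (trace, sum of principal 2x2 minors, determinant of M give the coefficients) is
  p(λ) = det(λ I - M) = λ^3 - 47λ^2 + 572λ - 900.
By the rational root theorem any rational root is an integer divisor of 900. Testing λ = 18: p(18) = 5832 - 15228 + 10296 - 900 = 0, so λ = 18 is a root. Dividing out (λ - 18) leaves p(λ) = (λ - 18)(λ^2 - 29λ + 50). For λ^2 - 29λ + 50 the discriminant is 641. It is nonnegative but not a perfect square, so the roots are real and irrational: λ = (29 ± sqrt(641))/2 ≈ 27.159, 1.841.
So the eigenvalues of A^T A are ≈ 1.841, 18, 27.159 (all ≥ 0, as they must be for A^T A). The largest is λ_max = (29 + sqrt(641))/2 ≈ 27.159, hence ||A||_2 = sqrt(λ_max) = sqrt((29 + sqrt(641))/2) ≈ 5.2114.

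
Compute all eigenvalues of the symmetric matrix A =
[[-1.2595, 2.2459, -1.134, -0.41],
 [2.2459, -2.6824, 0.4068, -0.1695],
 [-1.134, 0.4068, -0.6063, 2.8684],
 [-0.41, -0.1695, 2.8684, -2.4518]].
sigma(A) ≈ {-5, -4, 0, 2}

A is real symmetric, so its spectrum consists of real eigenvalues. Expanding the characteristic polynomial of the displayed matrix gives
  det(λ I - A) = p(λ) = λ^4 + (7)λ^3 + (2)λ^2 + (-40.0013)λ + (0).
Solving p(λ) = 0 yields eigenvalues ≈ -5, -4, 0, 2. (A is shown rounded to 4 decimals, so these recover the underlying integer eigenvalues to within that precision.)
Verification: the trace of A = -7 equals the sum of eigenvalues -7, and det(A) ≈ 0.0003 matches the eigenvalue product 0.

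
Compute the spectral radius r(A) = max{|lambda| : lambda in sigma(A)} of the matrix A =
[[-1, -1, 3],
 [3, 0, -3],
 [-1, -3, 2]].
r(A) ≈ 2.7667

The eigenvalues of A are the roots of its characteristic polynomial. With M = A (coefficients from the trace, the sum of principal 2x2 minors, and det A):
  p(λ) = det(λ I - M) = λ^3 - λ^2 - 5λ + 15.
No integer candidate from the rational root theorem (±divisors of 15) is a root, so the roots are irrational. The cubic discriminant is Δ = -4140 < 0, so there is one real root and a complex-conjugate pair. p(-3) = -6 and p(-2) = 13 have opposite signs, so a root lies in (-3, -2); Newton's method refines it to λ ≈ -2.7667. Dividing out (λ - (-2.7667)) leaves approximately λ^2 - 3.7667λ + 5.4216. For λ^2 - 3.7667λ + 5.4216 the discriminant is -7.4979. It is negative, so the remaining roots are the complex-conjugate pair λ ≈ 1.8834 ± 1.3691i. Their product equals the constant term, so |λ|^2 ≈ 5.4216 and |λ| ≈ 2.3284.
Thus the eigenvalues (to 4 decimals) are -2.7667 (modulus 2.7667); 1.8834 ± 1.3691i (modulus 2.3284). The spectral radius is the largest modulus: r(A) ≈ 2.7667. (Cross-check: r(A) ≤ ||A||_2 ≈ 5.9389; equality holds whenever A is normal, though it can also hold for some non-normal A.)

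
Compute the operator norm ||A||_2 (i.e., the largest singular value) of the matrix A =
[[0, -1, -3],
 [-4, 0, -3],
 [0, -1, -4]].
||A||_2 ≈ 6.4041 (= sqrt(largest eigenvalue of A^T A))

||A||_2 = sigma_max(A) = sqrt(lambda_max(A^T A)). Form the symmetric matrix M = A^T A =
[[16, 0, 12],
 [0, 2, 7],
 [12, 7, 34]].
Its characteristic polynomial (trace, sum of principal 2x2 minors, determinant of M give the coefficients) is
  p(λ) = det(λ I - M) = λ^3 - 52λ^2 + 451λ - 16.
No integer candidate from the rational root theorem (±divisors of 16) is a root, so the roots are irrational. The cubic discriminant is Δ = 180809252 > 0, so there are three distinct real roots. p(0) = -16 and p(1) = 384 have opposite signs, so a root lies in (0, 1); Newton's method refines it to λ ≈ 0.0356. p(10) = 294 and p(11) = -16 have opposite signs, so a root lies in (10, 11); Newton's method refines it to λ ≈ 10.9514. p(41) = -16 and p(42) = 1286 have opposite signs, so a root lies in (41, 42); Newton's method refines it to λ ≈ 41.013. Check (Vieta): the three roots sum to 52, matching tr M = 52.
So the eigenvalues of A^T A are ≈ 0.0356, 10.9514, 41.013 (all ≥ 0, as they must be for A^T A). The largest is λ_max ≈ 41.013, hence ||A||_2 = sqrt(λ_max) ≈ 6.4041.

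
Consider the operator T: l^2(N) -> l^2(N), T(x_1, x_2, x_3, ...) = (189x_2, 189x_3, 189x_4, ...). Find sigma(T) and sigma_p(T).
sigma(T) = closed disk {z in C : |z| ≤ 189}; sigma_p(T) = open disk {z in C : |z| < 189}

Note T = 189·V where V is the unit left shift (V x)_k = x_{k+1}; so sigma(T) = 189·sigma(V) and ||T|| = 189||V||. ||T x||^2 = 35721sum_{k≥2} |x_k|^2 ≤ 35721||x||^2, with equality on {x : x_1 = 0}, so ||T|| = 189. For any lambda with |lambda| < 189, set r = lambda/189 (|r| < 1); the vector x = (1, r, r^2, ...) is in l^2 and satisfies T x = 189(r, r^2, ...) = lambda x, so lambda is an eigenvalue. On the boundary |lambda| = 189 the geometric series diverges, so no l^2 eigenvector exists, but these lambda lie in the approximate point spectrum. Hence sigma(T) is the closed disk of radius 189 and sigma_p(T) is the open disk.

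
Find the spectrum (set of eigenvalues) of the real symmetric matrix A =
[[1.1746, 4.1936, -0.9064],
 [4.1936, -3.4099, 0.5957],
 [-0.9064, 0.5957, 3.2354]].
sigma(A) ≈ {-6, 3, 4}

A is real symmetric, so its spectrum consists of real eigenvalues. Expanding the characteristic polynomial of the displayed matrix gives
  det(λ I - A) = p(λ) = λ^3 + (-1)λ^2 + (-30)λ + (72.0013).
Solving p(λ) = 0 yields eigenvalues ≈ -6, 3, 4. (A is shown rounded to 4 decimals, so these recover the underlying integer eigenvalues to within that precision.)
Verification: the trace of A = 1 equals the sum of eigenvalues 1, and det(A) ≈ -72.0013 matches the eigenvalue product -72.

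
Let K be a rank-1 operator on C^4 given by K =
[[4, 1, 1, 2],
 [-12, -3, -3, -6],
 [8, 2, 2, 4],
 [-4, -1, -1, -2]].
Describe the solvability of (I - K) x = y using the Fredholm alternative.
(I - K) is singular (det(I - K) = 0, i.e. 1 ∈ sigma(K)). (I - K) x = y is solvable iff y ⊥ ker((I - K)^*) = span{(4, 1, 1, 2)}, i.e. iff 4y_1 + y_2 + y_3 + 2y_4 = 0. When solvable, the solutions are x = y + c·(1, -3, 2, -1), c arbitrary (ker(I - K) = span{(1, -3, 2, -1)}, dimension 1).

K has rank 1, so it is an outer product K = u v^T: every row of K is a multiple of one row vector. Reading off the entries, u = (1, -3, 2, -1) and v = (4, 1, 1, 2) (row i of K equals u_i·v^T). A rank-one matrix u v^T satisfies K u = u (v·u) and kills the (3)-dimensional subspace v^⊥, so its characteristic polynomial is lambda^3 (lambda - v·u) with v·u = tr K = 1. Hence the eigenvalues of I - K are 1 (multiplicity 3) and 1 - (1) = 0, so det(I - K) = 0. (Direct check: I - K =
[[-3, -1, -1, -2],
 [12, 4, 3, 6],
 [-8, -2, -1, -4],
 [4, 1, 1, 3]]
has determinant 0.) So 1 is an eigenvalue of K and (I - K) is not invertible. The finite-dimensional Fredholm alternative says: either (I - K) is invertible, or ker(I - K) ≠ {0} and then range(I - K) = ker((I - K)^*)^⊥, with dim ker(I - K) = dim ker((I - K)^*). We are in the second case, so we need both kernels. Kernel of I - K: (I - K) u = u - u (v·u) = u - u = 0, so ker(I - K) = span{u} = span{(1, -3, 2, -1)} (it is exactly 1-dimensional because rank(I - K) = 3). Kernel of the adjoint: K is real, so (I - K)^* = I - K^T = I - v u^T, and (I - v u^T) v = v - v (u·v) = 0; hence ker((I - K)^*) = span{v} = span{(4, 1, 1, 2)}. Therefore (I - K) x = y is solvable iff <y, v> = 0, i.e. iff 4y_1 + y_2 + y_3 + 2y_4 = 0. When this holds, K y = u (v·y) = 0, so (I - K) y = y and x = y is a particular solution; the full solution set is the line x = y + c·u = y + c·(1, -3, 2, -1), c ∈ C.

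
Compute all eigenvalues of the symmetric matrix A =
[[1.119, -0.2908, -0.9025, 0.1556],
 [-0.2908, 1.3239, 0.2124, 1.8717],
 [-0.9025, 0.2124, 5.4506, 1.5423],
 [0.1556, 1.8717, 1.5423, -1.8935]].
sigma(A) ≈ {-3, 1, 2, 6}

A is real symmetric, so its spectrum consists of real eigenvalues. Expanding the characteristic polynomial of the displayed matrix gives
  det(λ I - A) = p(λ) = λ^4 + (-6)λ^3 + (-7)λ^2 + (48)λ + (-36).
Solving p(λ) = 0 yields eigenvalues ≈ -3, 1, 2, 6. (A is shown rounded to 4 decimals, so these recover the underlying integer eigenvalues to within that precision.)
Verification: the trace of A = 6 equals the sum of eigenvalues 6, and det(A) ≈ -35.9990 matches the eigenvalue product -36.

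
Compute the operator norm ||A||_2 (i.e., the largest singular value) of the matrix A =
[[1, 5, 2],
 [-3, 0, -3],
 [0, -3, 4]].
||A||_2 ≈ 5.9187 (= sqrt(largest eigenvalue of A^T A))

||A||_2 = sigma_max(A) = sqrt(lambda_max(A^T A)). Form the symmetric matrix M = A^T A =
[[10, 5, 11],
 [5, 34, -2],
 [11, -2, 29]].
Its characteristic polynomial (trace, sum of principal 2x2 minors, determinant of M give the coefficients) is
  p(λ) = det(λ I - M) = λ^3 - 73λ^2 + 1466λ - 4761.
No integer candidate from the rational root theorem (±divisors of 4761) is a root, so the roots are irrational. The cubic discriminant is Δ = 978089 > 0, so there are three distinct real roots. p(4) = -1 and p(5) = 869 have opposite signs, so a root lies in (4, 5); Newton's method refines it to λ ≈ 4.0011. p(33) = 57 and p(34) = -1 have opposite signs, so a root lies in (33, 34); Newton's method refines it to λ ≈ 33.9677. p(35) = -1 and p(36) = 63 have opposite signs, so a root lies in (35, 36); Newton's method refines it to λ ≈ 35.0312. Check (Vieta): the three roots sum to 73, matching tr M = 73.
So the eigenvalues of A^T A are ≈ 4.0011, 33.9677, 35.0312 (all ≥ 0, as they must be for A^T A). The largest is λ_max ≈ 35.0312, hence ||A||_2 = sqrt(λ_max) ≈ 5.9187.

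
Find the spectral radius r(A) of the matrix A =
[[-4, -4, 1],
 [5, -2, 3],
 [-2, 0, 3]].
r(A) ≈ 5.6709

The eigenvalues of A are the roots of its characteristic polynomial. With M = A (coefficients from the trace, the sum of principal 2x2 minors, and det A):
  p(λ) = det(λ I - M) = λ^3 + 3λ^2 + 12λ - 104.
No integer candidate from the rational root theorem (±divisors of 104) is a root, so the roots are irrational. The cubic discriminant is Δ = -353808 < 0, so there is one real root and a complex-conjugate pair. p(3) = -14 and p(4) = 56 have opposite signs, so a root lies in (3, 4); Newton's method refines it to λ ≈ 3.2339. Dividing out (λ - (3.2339)) leaves approximately λ^2 + 6.2339λ + 32.1596. For λ^2 + 6.2339λ + 32.1596 the discriminant is -89.7771. It is negative, so the remaining roots are the complex-conjugate pair λ ≈ -3.1169 ± 4.7375i. Their product equals the constant term, so |λ|^2 ≈ 32.1596 and |λ| ≈ 5.6709.
Thus the eigenvalues (to 4 decimals) are 3.2339 (modulus 3.2339); -3.1169 ± 4.7375i (modulus 5.6709). The spectral radius is the largest modulus: r(A) ≈ 5.6709. (Cross-check: r(A) ≤ ||A||_2 ≈ 6.8313; equality holds whenever A is normal, though it can also hold for some non-normal A.)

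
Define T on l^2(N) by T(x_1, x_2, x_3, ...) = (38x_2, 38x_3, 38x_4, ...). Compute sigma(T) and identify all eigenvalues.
sigma(T) = closed disk {z in C : |z| ≤ 38}; sigma_p(T) = open disk {z in C : |z| < 38}

Note T = 38·V where V is the unit left shift (V x)_k = x_{k+1}; so sigma(T) = 38·sigma(V) and ||T|| = 38||V||. ||T x||^2 = 1444sum_{k≥2} |x_k|^2 ≤ 1444||x||^2, with equality on {x : x_1 = 0}, so ||T|| = 38. For any lambda with |lambda| < 38, set r = lambda/38 (|r| < 1); the vector x = (1, r, r^2, ...) is in l^2 and satisfies T x = 38(r, r^2, ...) = lambda x, so lambda is an eigenvalue. On the boundary |lambda| = 38 the geometric series diverges, so no l^2 eigenvector exists, but these lambda lie in the approximate point spectrum. Hence sigma(T) is the closed disk of radius 38 and sigma_p(T) is the open disk.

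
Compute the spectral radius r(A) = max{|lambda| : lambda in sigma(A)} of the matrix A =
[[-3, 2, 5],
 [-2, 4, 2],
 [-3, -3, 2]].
r(A) ≈ 3.8569

The eigenvalues of A are the roots of its characteristic polynomial. With M = A (coefficients from the trace, the sum of principal 2x2 minors, and det A):
  p(λ) = det(λ I - M) = λ^3 - 3λ^2 + 15λ - 44.
No integer candidate from the rational root theorem (±divisors of 44) is a root, so the roots are irrational. The cubic discriminant is Δ = -32859 < 0, so there is one real root and a complex-conjugate pair. p(2) = -18 and p(3) = 1 have opposite signs, so a root lies in (2, 3); Newton's method refines it to λ ≈ 2.9579. Dividing out (λ - (2.9579)) leaves approximately λ^2 - 0.0421λ + 14.8755. For λ^2 - 0.0421λ + 14.8755 the discriminant is -59.5. It is negative, so the remaining roots are the complex-conjugate pair λ ≈ 0.0211 ± 3.8568i. Their product equals the constant term, so |λ|^2 ≈ 14.8755 and |λ| ≈ 3.8569.
Thus the eigenvalues (to 4 decimals) are 2.9579 (modulus 2.9579); 0.0211 ± 3.8568i (modulus 3.8569). The spectral radius is the largest modulus: r(A) ≈ 3.8569. (Cross-check: r(A) ≤ ||A||_2 ≈ 7.6443; equality holds whenever A is normal, though it can also hold for some non-normal A.)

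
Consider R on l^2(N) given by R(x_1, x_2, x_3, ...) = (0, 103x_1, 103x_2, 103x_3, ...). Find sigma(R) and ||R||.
sigma(R) = closed disk {z in C : |z| ≤ 103}; ||R|| = 103

Note R = 103·U where U is the unit right shift (U x)_k = x_{k-1} (with x_0 := 0); so ||R|| = 103||U|| and sigma(R) = 103·sigma(U). ||R x||^2 = sum_{k≥1} |103x_k|^2 = 10609||x||^2, so ||R|| = 103 and sigma(R) ⊂ {|z| ≤ 103}. For any |lambda| < 103, the equation (R - lambda I) x = 0 forces x_1 = 0, then 103x_k = lambda x_{k+1} ⇒ x = 0, so R has no eigenvalues. But (R - lambda I) is not surjective for |lambda| < 103: solving (R - lambda I) x = e_1 would require x_n proportional to (lambda/103)^(-n), which is not in l^2. So every |lambda| < 103 lies in the residual spectrum. The boundary |lambda| = 103 is in the approximate point spectrum (the spectrum is closed). Hence sigma(R) is the closed disk of radius 103.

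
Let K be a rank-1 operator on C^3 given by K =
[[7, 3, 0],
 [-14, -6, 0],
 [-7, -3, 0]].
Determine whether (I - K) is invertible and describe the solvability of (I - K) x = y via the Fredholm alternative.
(I - K) is singular (det(I - K) = 0, i.e. 1 ∈ sigma(K)). (I - K) x = y is solvable iff y ⊥ ker((I - K)^*) = span{(7, 3, 0)}, i.e. iff 7y_1 + 3y_2 = 0. When solvable, the solutions are x = y + c·(1, -2, -1), c arbitrary (ker(I - K) = span{(1, -2, -1)}, dimension 1).

K has rank 1, so it is an outer product K = u v^T: every row of K is a multiple of one row vector. Reading off the entries, u = (1, -2, -1) and v = (7, 3, 0) (row i of K equals u_i·v^T). A rank-one matrix u v^T satisfies K u = u (v·u) and kills the (2)-dimensional subspace v^⊥, so its characteristic polynomial is lambda^2 (lambda - v·u) with v·u = tr K = 1. Hence the eigenvalues of I - K are 1 (multiplicity 2) and 1 - (1) = 0, so det(I - K) = 0. (Direct check: I - K =
[[-6, -3, 0],
 [14, 7, 0],
 [7, 3, 1]]
has determinant 0.) So 1 is an eigenvalue of K and (I - K) is not invertible. The finite-dimensional Fredholm alternative says: either (I - K) is invertible, or ker(I - K) ≠ {0} and then range(I - K) = ker((I - K)^*)^⊥, with dim ker(I - K) = dim ker((I - K)^*). We are in the second case, so we need both kernels. Kernel of I - K: (I - K) u = u - u (v·u) = u - u = 0, so ker(I - K) = span{u} = span{(1, -2, -1)} (it is exactly 1-dimensional because rank(I - K) = 2). Kernel of the adjoint: K is real, so (I - K)^* = I - K^T = I - v u^T, and (I - v u^T) v = v - v (u·v) = 0; hence ker((I - K)^*) = span{v} = span{(7, 3, 0)}. Therefore (I - K) x = y is solvable iff <y, v> = 0, i.e. iff 7y_1 + 3y_2 = 0. When this holds, K y = u (v·y) = 0, so (I - K) y = y and x = y is a particular solution; the full solution set is the line x = y + c·u = y + c·(1, -2, -1), c ∈ C.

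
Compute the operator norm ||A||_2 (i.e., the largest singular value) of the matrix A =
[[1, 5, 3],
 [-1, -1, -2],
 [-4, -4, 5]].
||A||_2 ≈ 7.7657 (= sqrt(largest eigenvalue of A^T A))

||A||_2 = sigma_max(A) = sqrt(lambda_max(A^T A)). Form the symmetric matrix M = A^T A =
[[18, 22, -15],
 [22, 42, -3],
 [-15, -3, 38]].
Its characteristic polynomial (trace, sum of principal 2x2 minors, determinant of M give the coefficients) is
  p(λ) = det(λ I - M) = λ^3 - 98λ^2 + 2318λ - 2704.
No integer candidate from the rational root theorem (±divisors of 2704) is a root, so the roots are irrational. The cubic discriminant is Δ = 2463057072 > 0, so there are three distinct real roots. p(1) = -483 and p(2) = 1548 have opposite signs, so a root lies in (1, 2); Newton's method refines it to λ ≈ 1.2296. p(36) = 392 and p(37) = -447 have opposite signs, so a root lies in (36, 37); Newton's method refines it to λ ≈ 36.4638. p(60) = -424 and p(61) = 1017 have opposite signs, so a root lies in (60, 61); Newton's method refines it to λ ≈ 60.3065. Check (Vieta): the three roots sum to 98, matching tr M = 98.
So the eigenvalues of A^T A are ≈ 1.2296, 36.4638, 60.3065 (all ≥ 0, as they must be for A^T A). The largest is λ_max ≈ 60.3065, hence ||A||_2 = sqrt(λ_max) ≈ 7.7657.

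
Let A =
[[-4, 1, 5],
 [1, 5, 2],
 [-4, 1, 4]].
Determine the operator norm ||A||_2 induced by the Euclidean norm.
||A||_2 ≈ 8.8824 (= sqrt(largest eigenvalue of A^T A))

||A||_2 = sigma_max(A) = sqrt(lambda_max(A^T A)). Form the symmetric matrix M = A^T A =
[[33, -3, -34],
 [-3, 27, 19],
 [-34, 19, 45]].
Its characteristic polynomial (trace, sum of principal 2x2 minors, determinant of M give the coefficients) is
  p(λ) = det(λ I - M) = λ^3 - 105λ^2 + 2065λ - 441.
No integer candidate from the rational root theorem (±divisors of 441) is a root, so the roots are irrational. The cubic discriminant is Δ = 11464437488 > 0, so there are three distinct real roots. p(0) = -441 and p(1) = 1520 have opposite signs, so a root lies in (0, 1); Newton's method refines it to λ ≈ 0.2159. p(25) = 1184 and p(26) = -155 have opposite signs, so a root lies in (25, 26); Newton's method refines it to λ ≈ 25.8864. p(78) = -3639 and p(79) = 428 have opposite signs, so a root lies in (78, 79); Newton's method refines it to λ ≈ 78.8977. Check (Vieta): the three roots sum to 105, matching tr M = 105.
So the eigenvalues of A^T A are ≈ 0.2159, 25.8864, 78.8977 (all ≥ 0, as they must be for A^T A). The largest is λ_max ≈ 78.8977, hence ||A||_2 = sqrt(λ_max) ≈ 8.8824.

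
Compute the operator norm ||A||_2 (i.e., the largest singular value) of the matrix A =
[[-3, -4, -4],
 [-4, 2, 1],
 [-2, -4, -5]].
||A||_2 ≈ 9.2332 (= sqrt(largest eigenvalue of A^T A))

||A||_2 = sigma_max(A) = sqrt(lambda_max(A^T A)). Form the symmetric matrix M = A^T A =
[[29, 12, 18],
 [12, 36, 38],
 [18, 38, 42]].
Its characteristic polynomial (trace, sum of principal 2x2 minors, determinant of M give the coefficients) is
  p(λ) = det(λ I - M) = λ^3 - 107λ^2 + 1862λ - 676.
No integer candidate from the rational root theorem (±divisors of 676) is a root, so the roots are irrational. The cubic discriminant is Δ = 12971067732 > 0, so there are three distinct real roots. p(0) = -676 and p(1) = 1080 have opposite signs, so a root lies in (0, 1); Newton's method refines it to λ ≈ 0.3709. p(21) = 500 and p(22) = -852 have opposite signs, so a root lies in (21, 22); Newton's method refines it to λ ≈ 21.3772. p(85) = -1356 and p(86) = 4140 have opposite signs, so a root lies in (85, 86); Newton's method refines it to λ ≈ 85.2518. Check (Vieta): the three roots sum to 107, matching tr M = 107.
So the eigenvalues of A^T A are ≈ 0.3709, 21.3772, 85.2518 (all ≥ 0, as they must be for A^T A). The largest is λ_max ≈ 85.2518, hence ||A||_2 = sqrt(λ_max) ≈ 9.2332.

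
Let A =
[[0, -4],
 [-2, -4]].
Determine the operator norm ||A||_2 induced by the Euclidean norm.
||A||_2 = sqrt((36 + sqrt(1040))/2) ≈ 5.8416 (= sqrt(largest eigenvalue of A^T A))

||A||_2 = sigma_max(A) = sqrt(lambda_max(A^T A)). Form the symmetric matrix M = A^T A =
[[4, 8],
 [8, 32]].
Its characteristic polynomial (trace, determinant of M give the coefficients) is
  p(λ) = det(λ I - M) = λ^2 - 36λ + 64.
For λ^2 - 36λ + 64 the discriminant is 1040. It is nonnegative but not a perfect square, so the roots are real and irrational: λ = (36 ± sqrt(1040))/2 ≈ 34.1245, 1.8755.
So the eigenvalues of A^T A are ≈ 1.8755, 34.1245 (all ≥ 0, as they must be for A^T A). The largest is λ_max = (36 + sqrt(1040))/2 ≈ 34.1245, hence ||A||_2 = sqrt(λ_max) = sqrt((36 + sqrt(1040))/2) ≈ 5.8416.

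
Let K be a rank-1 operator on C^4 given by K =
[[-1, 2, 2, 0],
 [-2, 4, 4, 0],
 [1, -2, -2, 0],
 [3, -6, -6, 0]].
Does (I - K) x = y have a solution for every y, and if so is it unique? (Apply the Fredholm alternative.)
(I - K) is singular (det(I - K) = 0, i.e. 1 ∈ sigma(K)). (I - K) x = y is solvable iff y ⊥ ker((I - K)^*) = span{(-1, 2, 2, 0)}, i.e. iff -y_1 + 2y_2 + 2y_3 = 0. When solvable, the solutions are x = y + c·(1, 2, -1, -3), c arbitrary (ker(I - K) = span{(1, 2, -1, -3)}, dimension 1).

K has rank 1, so it is an outer product K = u v^T: every row of K is a multiple of one row vector. Reading off the entries, u = (1, 2, -1, -3) and v = (-1, 2, 2, 0) (row i of K equals u_i·v^T). A rank-one matrix u v^T satisfies K u = u (v·u) and kills the (3)-dimensional subspace v^⊥, so its characteristic polynomial is lambda^3 (lambda - v·u) with v·u = tr K = 1. Hence the eigenvalues of I - K are 1 (multiplicity 3) and 1 - (1) = 0, so det(I - K) = 0. (Direct check: I - K =
[[2, -2, -2, 0],
 [2, -3, -4, 0],
 [-1, 2, 3, 0],
 [-3, 6, 6, 1]]
has determinant 0.) So 1 is an eigenvalue of K and (I - K) is not invertible. The finite-dimensional Fredholm alternative says: either (I - K) is invertible, or ker(I - K) ≠ {0} and then range(I - K) = ker((I - K)^*)^⊥, with dim ker(I - K) = dim ker((I - K)^*). We are in the second case, so we need both kernels. Kernel of I - K: (I - K) u = u - u (v·u) = u - u = 0, so ker(I - K) = span{u} = span{(1, 2, -1, -3)} (it is exactly 1-dimensional because rank(I - K) = 3). Kernel of the adjoint: K is real, so (I - K)^* = I - K^T = I - v u^T, and (I - v u^T) v = v - v (u·v) = 0; hence ker((I - K)^*) = span{v} = span{(-1, 2, 2, 0)}. Therefore (I - K) x = y is solvable iff <y, v> = 0, i.e. iff -y_1 + 2y_2 + 2y_3 = 0. When this holds, K y = u (v·y) = 0, so (I - K) y = y and x = y is a particular solution; the full solution set is the line x = y + c·u = y + c·(1, 2, -1, -3), c ∈ C.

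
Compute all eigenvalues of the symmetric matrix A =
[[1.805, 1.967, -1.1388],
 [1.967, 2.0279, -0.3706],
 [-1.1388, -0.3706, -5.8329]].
sigma(A) ≈ {-6, 0, 4}

A is real symmetric, so its spectrum consists of real eigenvalues. Expanding the characteristic polynomial of the displayed matrix gives
  det(λ I - A) = p(λ) = λ^3 + (2)λ^2 + (-24)λ + (0).
Solving p(λ) = 0 yields eigenvalues ≈ -6, 0, 4. (A is shown rounded to 4 decimals, so these recover the underlying integer eigenvalues to within that precision.)
Verification: the trace of A = -2 equals the sum of eigenvalues -2, and det(A) ≈ -0.0000 matches the eigenvalue product 0.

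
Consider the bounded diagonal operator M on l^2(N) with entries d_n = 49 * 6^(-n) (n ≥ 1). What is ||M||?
||M|| = 49/6 (attained at n = 1)

For M diagonal, ||M|| = sup_n |d_n|. The sequence d_n = 49 * 6^(-n) is positive and strictly decreasing (ratio 6^(-1) < 1), so the supremum is d_1 = 49/6. Hence ||M|| = 49/6.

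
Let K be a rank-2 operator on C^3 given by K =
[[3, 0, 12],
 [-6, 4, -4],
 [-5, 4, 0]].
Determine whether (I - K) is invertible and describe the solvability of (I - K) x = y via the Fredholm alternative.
(I - K) is invertible (det(I - K) = 82 ≠ 0), so for every y in C^3 the equation (I - K) x = y has a unique solution.

K has rank 2 and factors as K = U V^T = u1 v1^T + u2 v2^T with u1 = (-3, 2, 1), v1 = (-2, 1, -3), u2 = (3, 2, 3), v2 = (-1, 1, 1) (multiplying out reproduces the displayed K). The nonzero eigenvalues of U V^T coincide with those of the 2 x 2 matrix G = V^T U = [[v1·u1, v1·u2], [v2·u1, v2·u2]] = [[5, -13], [6, 2]], and by the Sylvester determinant identity det(I_3 - U V^T) = det(I_2 - V^T U) = det([[-4, 13], [-6, -1]]) = (-4)(-1) - (13)(-6) = 82. (Direct check: I - K =
[[-2, 0, -12],
 [6, -3, 4],
 [5, -4, 1]]
has determinant 82.) The finite-dimensional Fredholm alternative says: either (I - K) is invertible, or ker(I - K) ≠ {0} and then range(I - K) = ker((I - K)^*)^⊥, with dim ker(I - K) = dim ker((I - K)^*). Since det(I - K) ≠ 0, 1 is not an eigenvalue of K and ker(I - K) = {0}, so we are in the first case: for every y there is a unique x = (I - K)^(-1) y. (Explicitly, by the Woodbury identity, (I - U V^T)^(-1) = I + U (I_2 - G)^(-1) V^T.)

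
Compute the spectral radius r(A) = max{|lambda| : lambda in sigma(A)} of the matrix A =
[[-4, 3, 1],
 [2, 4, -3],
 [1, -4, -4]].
r(A) ≈ 6.6625

The eigenvalues of A are the roots of its characteristic polynomial. With M = A (coefficients from the trace, the sum of principal 2x2 minors, and det A):
  p(λ) = det(λ I - M) = λ^3 + 4λ^2 - 35λ - 115.
No integer candidate from the rational root theorem (±divisors of 115) is a root, so the roots are irrational. The cubic discriminant is Δ = 153265 > 0, so there are three distinct real roots. p(-7) = -17 and p(-6) = 23 have opposite signs, so a root lies in (-7, -6); Newton's method refines it to λ ≈ -6.6625. p(-4) = 25 and p(-3) = -1 have opposite signs, so a root lies in (-4, -3); Newton's method refines it to λ ≈ -3.0314. p(5) = -65 and p(6) = 35 have opposite signs, so a root lies in (5, 6); Newton's method refines it to λ ≈ 5.694. Check (Vieta): the three roots sum to -4, matching tr M = -4.
Thus the eigenvalues (to 4 decimals) are -6.6625 (modulus 6.6625); -3.0314 (modulus 3.0314); 5.694 (modulus 5.694). The spectral radius is the largest modulus: r(A) ≈ 6.6625. (Cross-check: r(A) ≤ ||A||_2 ≈ 7.0731; equality holds whenever A is normal, though it can also hold for some non-normal A.)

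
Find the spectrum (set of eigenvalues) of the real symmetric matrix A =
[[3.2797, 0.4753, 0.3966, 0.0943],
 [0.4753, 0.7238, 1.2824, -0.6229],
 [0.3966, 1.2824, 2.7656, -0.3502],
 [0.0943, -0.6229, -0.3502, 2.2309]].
sigma(A) ≈ {0, 2, 3, 4}

A is real symmetric, so its spectrum consists of real eigenvalues. Expanding the characteristic polynomial of the displayed matrix gives
  det(λ I - A) = p(λ) = λ^4 + (-9)λ^3 + (26)λ^2 + (-23.999)λ + (-0.0013).
Solving p(λ) = 0 yields eigenvalues ≈ 0, 2, 3, 4. (A is shown rounded to 4 decimals, so these recover the underlying integer eigenvalues to within that precision.)
Verification: the trace of A = 9 equals the sum of eigenvalues 9, and det(A) ≈ -0.0013 matches the eigenvalue product 0.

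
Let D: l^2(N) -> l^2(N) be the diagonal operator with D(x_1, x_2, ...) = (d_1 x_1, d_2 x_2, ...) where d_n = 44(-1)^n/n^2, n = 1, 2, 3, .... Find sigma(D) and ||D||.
sigma(D) = {44(-1)^n/n^2 : n ≥ 1} ∪ {0}; ||D|| = 44

A bounded diagonal operator on l^2 with diagonal entries d_n has spectrum equal to the closure of {d_n : n ≥ 1}: every d_n is an eigenvalue (with eigenvector e_n), so {d_n} ⊂ sigma(D); the spectrum is closed, so its closure is too; and for lambda not in the closure, (D - lambda I) has bounded inverse (the diagonal entries 1/(d_n - lambda) are bounded). For our sequence d_n = 44(-1)^n/n^2, n = 1, 2, 3, ...:
  - {d_n} = {44(-1)^n/n^2 : n ≥ 1}; the only limit point is 0
  - closure = {44(-1)^n/n^2 : n ≥ 1} ∪ {0}
For the norm: a diagonal operator has ||D|| = sup_n |d_n|. Here |d_n| = 44/n^2 is decreasing, so sup_n |d_n| = |d_1| = 44. So ||D|| = 44.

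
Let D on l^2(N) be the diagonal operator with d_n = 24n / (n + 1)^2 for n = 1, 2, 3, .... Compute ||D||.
||D|| = 6 (attained at n = 1)

For D diagonal, ||D|| = sup_n |d_n|. Treat f(x) = 24x / (x + 1)^2 for real x > 0. By the quotient rule, f'(x) = 24(1 - x)/(x + 1)^3, which is positive for x < 1 and negative for x > 1. So f has a unique maximum at x = 1, and since 1 is a positive integer, the supremum over n ≥ 1 is attained at n = 1: d_1 = 24·1/(1 + 1)^2 = 24·1/4 = 6. Hence ||D|| = 6.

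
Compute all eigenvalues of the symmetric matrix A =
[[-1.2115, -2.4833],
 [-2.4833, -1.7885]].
sigma(A) ≈ {-4, 1}

A is real symmetric, so its spectrum consists of real eigenvalues. Expanding the characteristic polynomial of the displayed matrix gives
  det(λ I - A) = p(λ) = λ^2 + (3)λ + (-4).
Solving p(λ) = 0 yields eigenvalues ≈ -4, 1. (A is shown rounded to 4 decimals, so these recover the underlying integer eigenvalues to within that precision.)
Verification: the trace of A = -3 equals the sum of eigenvalues -3, and det(A) ≈ -4.0000 matches the eigenvalue product -4.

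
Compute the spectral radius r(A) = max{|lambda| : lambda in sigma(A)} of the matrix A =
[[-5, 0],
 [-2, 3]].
r(A) = 5

The eigenvalues of A are the roots of its characteristic polynomial. With M = A (coefficients from the trace and determinant):
  p(λ) = det(λ I - M) = λ^2 + 2λ - 15.
For λ^2 + 2λ - 15 the discriminant is 64. It is a perfect square (8^2), so the roots are rational: λ = (-2 ± 8)/2 = 3, -5.
Thus the eigenvalues (to 4 decimals) are 3 (modulus 3); -5 (modulus 5). The spectral radius is the largest modulus: r(A) = 5. (Cross-check: r(A) ≤ ||A||_2 ≈ 5.5373; equality holds whenever A is normal, though it can also hold for some non-normal A.)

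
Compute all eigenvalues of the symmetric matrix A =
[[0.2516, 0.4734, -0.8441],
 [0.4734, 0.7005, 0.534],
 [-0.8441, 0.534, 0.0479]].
sigma(A) ≈ {-1, 1} (1 with multiplicity 2)

A is real symmetric, so its spectrum consists of real eigenvalues. Expanding the characteristic polynomial of the displayed matrix gives
  det(λ I - A) = p(λ) = λ^3 + (-1)λ^2 + (-1)λ + (1).
Solving p(λ) = 0 yields eigenvalues ≈ -1, 1, 1. (A is shown rounded to 4 decimals, so these recover the underlying integer eigenvalues to within that precision.)
Verification: the trace of A = 1 equals the sum of eigenvalues 1, and det(A) ≈ -0.9999 matches the eigenvalue product -1.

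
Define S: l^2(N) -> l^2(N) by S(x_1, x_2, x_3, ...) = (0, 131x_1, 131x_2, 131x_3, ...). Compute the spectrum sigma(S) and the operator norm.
sigma(S) = closed disk {z in C : |z| ≤ 131}; ||S|| = 131

Note S = 131·U where U is the unit right shift (U x)_k = x_{k-1} (with x_0 := 0); so ||S|| = 131||U|| and sigma(S) = 131·sigma(U). ||S x||^2 = sum_{k≥1} |131x_k|^2 = 17161||x||^2, so ||S|| = 131 and sigma(S) ⊂ {|z| ≤ 131}. For any |lambda| < 131, the equation (S - lambda I) x = 0 forces x_1 = 0, then 131x_k = lambda x_{k+1} ⇒ x = 0, so S has no eigenvalues. But (S - lambda I) is not surjective for |lambda| < 131: solving (S - lambda I) x = e_1 would require x_n proportional to (lambda/131)^(-n), which is not in l^2. So every |lambda| < 131 lies in the residual spectrum. The boundary |lambda| = 131 is in the approximate point spectrum (the spectrum is closed). Hence sigma(S) is the closed disk of radius 131.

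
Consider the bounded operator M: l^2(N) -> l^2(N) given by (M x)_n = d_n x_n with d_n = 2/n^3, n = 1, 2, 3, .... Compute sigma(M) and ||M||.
sigma(M) = {2/n^3 : n ≥ 1} ∪ {0}; ||M|| = 2

A bounded diagonal operator on l^2 with diagonal entries d_n has spectrum equal to the closure of {d_n : n ≥ 1}: every d_n is an eigenvalue (with eigenvector e_n), so {d_n} ⊂ sigma(M); the spectrum is closed, so its closure is too; and for lambda not in the closure, (M - lambda I) has bounded inverse (the diagonal entries 1/(d_n - lambda) are bounded). For our sequence d_n = 2/n^3, n = 1, 2, 3, ...:
  - {d_n} = {2/n^3 : n ≥ 1}; the only limit point is 0
  - closure = {2/n^3 : n ≥ 1} ∪ {0}
For the norm: a diagonal operator has ||M|| = sup_n |d_n|. Here d_n = 2/n^3 is positive and decreasing, so sup_n |d_n| = d_1 = 2. So ||M|| = 2.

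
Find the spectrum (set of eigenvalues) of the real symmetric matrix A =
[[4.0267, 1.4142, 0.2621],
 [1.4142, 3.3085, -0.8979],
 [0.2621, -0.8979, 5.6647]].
sigma(A) ≈ {2, 5, 6}

A is real symmetric, so its spectrum consists of real eigenvalues. Expanding the characteristic polynomial of the displayed matrix gives
  det(λ I - A) = p(λ) = λ^3 + (-13)λ^2 + (52)λ + (-59.9985).
Solving p(λ) = 0 yields eigenvalues ≈ 2, 5, 6. (A is shown rounded to 4 decimals, so these recover the underlying integer eigenvalues to within that precision.)
Verification: the trace of A = 13 equals the sum of eigenvalues 13, and det(A) ≈ 59.9985 matches the eigenvalue product 60.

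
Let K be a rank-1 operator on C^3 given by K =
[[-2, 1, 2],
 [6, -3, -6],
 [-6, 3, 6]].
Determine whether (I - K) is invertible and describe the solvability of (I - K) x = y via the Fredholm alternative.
(I - K) is singular (det(I - K) = 0, i.e. 1 ∈ sigma(K)). (I - K) x = y is solvable iff y ⊥ ker((I - K)^*) = span{(-2, 1, 2)}, i.e. iff -2y_1 + y_2 + 2y_3 = 0. When solvable, the solutions are x = y + c·(1, -3, 3), c arbitrary (ker(I - K) = span{(1, -3, 3)}, dimension 1).

K has rank 1, so it is an outer product K = u v^T: every row of K is a multiple of one row vector. Reading off the entries, u = (1, -3, 3) and v = (-2, 1, 2) (row i of K equals u_i·v^T). A rank-one matrix u v^T satisfies K u = u (v·u) and kills the (2)-dimensional subspace v^⊥, so its characteristic polynomial is lambda^2 (lambda - v·u) with v·u = tr K = 1. Hence the eigenvalues of I - K are 1 (multiplicity 2) and 1 - (1) = 0, so det(I - K) = 0. (Direct check: I - K =
[[3, -1, -2],
 [-6, 4, 6],
 [6, -3, -5]]
has determinant 0.) So 1 is an eigenvalue of K and (I - K) is not invertible. The finite-dimensional Fredholm alternative says: either (I - K) is invertible, or ker(I - K) ≠ {0} and then range(I - K) = ker((I - K)^*)^⊥, with dim ker(I - K) = dim ker((I - K)^*). We are in the second case, so we need both kernels. Kernel of I - K: (I - K) u = u - u (v·u) = u - u = 0, so ker(I - K) = span{u} = span{(1, -3, 3)} (it is exactly 1-dimensional because rank(I - K) = 2). Kernel of the adjoint: K is real, so (I - K)^* = I - K^T = I - v u^T, and (I - v u^T) v = v - v (u·v) = 0; hence ker((I - K)^*) = span{v} = span{(-2, 1, 2)}. Therefore (I - K) x = y is solvable iff <y, v> = 0, i.e. iff -2y_1 + y_2 + 2y_3 = 0. When this holds, K y = u (v·y) = 0, so (I - K) y = y and x = y is a particular solution; the full solution set is the line x = y + c·u = y + c·(1, -3, 3), c ∈ C.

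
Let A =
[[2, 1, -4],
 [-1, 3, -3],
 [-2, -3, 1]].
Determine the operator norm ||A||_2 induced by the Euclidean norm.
||A||_2 ≈ 6.4165 (= sqrt(largest eigenvalue of A^T A))

||A||_2 = sigma_max(A) = sqrt(lambda_max(A^T A)). Form the symmetric matrix M = A^T A =
[[9, 5, -7],
 [5, 19, -16],
 [-7, -16, 26]].
Its characteristic polynomial (trace, sum of principal 2x2 minors, determinant of M give the coefficients) is
  p(λ) = det(λ I - M) = λ^3 - 54λ^2 + 569λ - 1681.
No integer candidate from the rational root theorem (±divisors of 1681) is a root, so the roots are irrational. The cubic discriminant is Δ = 1830865 > 0, so there are three distinct real roots. p(5) = -61 and p(6) = 5 have opposite signs, so a root lies in (5, 6); Newton's method refines it to λ ≈ 5.8541. p(6) = 5 and p(7) = -1 have opposite signs, so a root lies in (6, 7); Newton's method refines it to λ ≈ 6.9745. p(41) = -205 and p(42) = 1049 have opposite signs, so a root lies in (41, 42); Newton's method refines it to λ ≈ 41.1714. Check (Vieta): the three roots sum to 54, matching tr M = 54.
So the eigenvalues of A^T A are ≈ 5.8541, 6.9745, 41.1714 (all ≥ 0, as they must be for A^T A). The largest is λ_max ≈ 41.1714, hence ||A||_2 = sqrt(λ_max) ≈ 6.4165.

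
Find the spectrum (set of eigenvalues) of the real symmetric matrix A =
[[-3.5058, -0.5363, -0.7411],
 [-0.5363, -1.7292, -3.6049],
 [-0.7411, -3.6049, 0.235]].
sigma(A) ≈ {-5, -3, 3}

A is real symmetric, so its spectrum consists of real eigenvalues. Expanding the characteristic polynomial of the displayed matrix gives
  det(λ I - A) = p(λ) = λ^3 + (5)λ^2 + (-9)λ + (-45).
Solving p(λ) = 0 yields eigenvalues ≈ -5, -3, 3. (A is shown rounded to 4 decimals, so these recover the underlying integer eigenvalues to within that precision.)
Verification: the trace of A = -5 equals the sum of eigenvalues -5, and det(A) ≈ 45.0001 matches the eigenvalue product 45.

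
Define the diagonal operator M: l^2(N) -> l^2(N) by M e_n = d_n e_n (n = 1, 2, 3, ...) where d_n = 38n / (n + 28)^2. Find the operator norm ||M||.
||M|| = 19/56 (attained at n = 28)

For M diagonal, ||M|| = sup_n |d_n|. Treat f(x) = 38x / (x + 28)^2 for real x > 0. By the quotient rule, f'(x) = 38(28 - x)/(x + 28)^3, which is positive for x < 28 and negative for x > 28. So f has a unique maximum at x = 28, and since 28 is a positive integer, the supremum over n ≥ 1 is attained at n = 28: d_28 = 38·28/(28 + 28)^2 = 38·28/3136 = 19/56. Hence ||M|| = 19/56.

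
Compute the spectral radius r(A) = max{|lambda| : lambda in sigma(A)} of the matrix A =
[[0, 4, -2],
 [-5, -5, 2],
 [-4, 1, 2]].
r(A) ≈ 4.3347

The eigenvalues of A are the roots of its characteristic polynomial. With M = A (coefficients from the trace, the sum of principal 2x2 minors, and det A):
  p(λ) = det(λ I - M) = λ^3 + 3λ^2 - 58.
No integer candidate from the rational root theorem (±divisors of 58) is a root, so the roots are irrational. The cubic discriminant is Δ = -84564 < 0, so there is one real root and a complex-conjugate pair. p(3) = -4 and p(4) = 54 have opposite signs, so a root lies in (3, 4); Newton's method refines it to λ ≈ 3.0869. Dividing out (λ - (3.0869)) leaves approximately λ^2 + 6.0869λ + 18.7893. For λ^2 + 6.0869λ + 18.7893 the discriminant is -38.1073. It is negative, so the remaining roots are the complex-conjugate pair λ ≈ -3.0434 ± 3.0866i. Their product equals the constant term, so |λ|^2 ≈ 18.7893 and |λ| ≈ 4.3347.
Thus the eigenvalues (to 4 decimals) are 3.0869 (modulus 3.0869); -3.0434 ± 3.0866i (modulus 4.3347). The spectral radius is the largest modulus: r(A) ≈ 4.3347. (Cross-check: r(A) ≤ ||A||_2 ≈ 8.4921; equality holds whenever A is normal, though it can also hold for some non-normal A.)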